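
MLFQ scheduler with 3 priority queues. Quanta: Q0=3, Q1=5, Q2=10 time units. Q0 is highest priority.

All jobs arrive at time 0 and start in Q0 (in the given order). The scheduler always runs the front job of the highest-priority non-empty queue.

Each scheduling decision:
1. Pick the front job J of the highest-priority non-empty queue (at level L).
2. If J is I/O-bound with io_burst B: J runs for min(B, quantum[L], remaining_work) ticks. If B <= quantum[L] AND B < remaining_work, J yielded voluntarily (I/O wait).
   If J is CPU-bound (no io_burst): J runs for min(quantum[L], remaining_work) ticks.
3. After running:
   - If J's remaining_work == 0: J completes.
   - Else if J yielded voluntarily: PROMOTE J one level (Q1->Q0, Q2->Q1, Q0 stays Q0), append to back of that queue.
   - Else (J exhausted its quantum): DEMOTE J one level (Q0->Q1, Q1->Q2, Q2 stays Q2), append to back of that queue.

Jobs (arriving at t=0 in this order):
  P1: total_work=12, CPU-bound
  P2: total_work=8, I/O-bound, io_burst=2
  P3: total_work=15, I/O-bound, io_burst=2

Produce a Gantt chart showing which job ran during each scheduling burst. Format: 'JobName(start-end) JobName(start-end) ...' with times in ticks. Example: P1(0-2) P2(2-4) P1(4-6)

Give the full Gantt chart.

t=0-3: P1@Q0 runs 3, rem=9, quantum used, demote→Q1. Q0=[P2,P3] Q1=[P1] Q2=[]
t=3-5: P2@Q0 runs 2, rem=6, I/O yield, promote→Q0. Q0=[P3,P2] Q1=[P1] Q2=[]
t=5-7: P3@Q0 runs 2, rem=13, I/O yield, promote→Q0. Q0=[P2,P3] Q1=[P1] Q2=[]
t=7-9: P2@Q0 runs 2, rem=4, I/O yield, promote→Q0. Q0=[P3,P2] Q1=[P1] Q2=[]
t=9-11: P3@Q0 runs 2, rem=11, I/O yield, promote→Q0. Q0=[P2,P3] Q1=[P1] Q2=[]
t=11-13: P2@Q0 runs 2, rem=2, I/O yield, promote→Q0. Q0=[P3,P2] Q1=[P1] Q2=[]
t=13-15: P3@Q0 runs 2, rem=9, I/O yield, promote→Q0. Q0=[P2,P3] Q1=[P1] Q2=[]
t=15-17: P2@Q0 runs 2, rem=0, completes. Q0=[P3] Q1=[P1] Q2=[]
t=17-19: P3@Q0 runs 2, rem=7, I/O yield, promote→Q0. Q0=[P3] Q1=[P1] Q2=[]
t=19-21: P3@Q0 runs 2, rem=5, I/O yield, promote→Q0. Q0=[P3] Q1=[P1] Q2=[]
t=21-23: P3@Q0 runs 2, rem=3, I/O yield, promote→Q0. Q0=[P3] Q1=[P1] Q2=[]
t=23-25: P3@Q0 runs 2, rem=1, I/O yield, promote→Q0. Q0=[P3] Q1=[P1] Q2=[]
t=25-26: P3@Q0 runs 1, rem=0, completes. Q0=[] Q1=[P1] Q2=[]
t=26-31: P1@Q1 runs 5, rem=4, quantum used, demote→Q2. Q0=[] Q1=[] Q2=[P1]
t=31-35: P1@Q2 runs 4, rem=0, completes. Q0=[] Q1=[] Q2=[]

Answer: P1(0-3) P2(3-5) P3(5-7) P2(7-9) P3(9-11) P2(11-13) P3(13-15) P2(15-17) P3(17-19) P3(19-21) P3(21-23) P3(23-25) P3(25-26) P1(26-31) P1(31-35)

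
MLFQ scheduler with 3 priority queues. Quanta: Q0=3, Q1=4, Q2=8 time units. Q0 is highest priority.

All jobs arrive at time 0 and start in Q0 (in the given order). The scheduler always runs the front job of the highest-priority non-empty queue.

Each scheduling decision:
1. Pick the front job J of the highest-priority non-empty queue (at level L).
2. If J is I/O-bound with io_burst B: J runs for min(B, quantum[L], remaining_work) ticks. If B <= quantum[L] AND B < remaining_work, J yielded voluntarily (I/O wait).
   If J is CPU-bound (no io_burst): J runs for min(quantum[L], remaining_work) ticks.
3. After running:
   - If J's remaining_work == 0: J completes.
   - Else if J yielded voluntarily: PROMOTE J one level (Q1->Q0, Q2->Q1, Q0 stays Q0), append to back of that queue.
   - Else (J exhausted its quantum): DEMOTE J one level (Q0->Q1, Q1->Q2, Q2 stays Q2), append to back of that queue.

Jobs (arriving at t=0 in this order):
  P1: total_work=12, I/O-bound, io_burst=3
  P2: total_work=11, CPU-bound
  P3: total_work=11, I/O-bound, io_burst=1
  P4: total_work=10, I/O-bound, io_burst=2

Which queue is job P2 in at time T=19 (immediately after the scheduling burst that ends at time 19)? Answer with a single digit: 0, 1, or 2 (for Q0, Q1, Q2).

Answer: 1

Derivation:
t=0-3: P1@Q0 runs 3, rem=9, I/O yield, promote→Q0. Q0=[P2,P3,P4,P1] Q1=[] Q2=[]
t=3-6: P2@Q0 runs 3, rem=8, quantum used, demote→Q1. Q0=[P3,P4,P1] Q1=[P2] Q2=[]
t=6-7: P3@Q0 runs 1, rem=10, I/O yield, promote→Q0. Q0=[P4,P1,P3] Q1=[P2] Q2=[]
t=7-9: P4@Q0 runs 2, rem=8, I/O yield, promote→Q0. Q0=[P1,P3,P4] Q1=[P2] Q2=[]
t=9-12: P1@Q0 runs 3, rem=6, I/O yield, promote→Q0. Q0=[P3,P4,P1] Q1=[P2] Q2=[]
t=12-13: P3@Q0 runs 1, rem=9, I/O yield, promote→Q0. Q0=[P4,P1,P3] Q1=[P2] Q2=[]
t=13-15: P4@Q0 runs 2, rem=6, I/O yield, promote→Q0. Q0=[P1,P3,P4] Q1=[P2] Q2=[]
t=15-18: P1@Q0 runs 3, rem=3, I/O yield, promote→Q0. Q0=[P3,P4,P1] Q1=[P2] Q2=[]
t=18-19: P3@Q0 runs 1, rem=8, I/O yield, promote→Q0. Q0=[P4,P1,P3] Q1=[P2] Q2=[]
t=19-21: P4@Q0 runs 2, rem=4, I/O yield, promote→Q0. Q0=[P1,P3,P4] Q1=[P2] Q2=[]
t=21-24: P1@Q0 runs 3, rem=0, completes. Q0=[P3,P4] Q1=[P2] Q2=[]
t=24-25: P3@Q0 runs 1, rem=7, I/O yield, promote→Q0. Q0=[P4,P3] Q1=[P2] Q2=[]
t=25-27: P4@Q0 runs 2, rem=2, I/O yield, promote→Q0. Q0=[P3,P4] Q1=[P2] Q2=[]
t=27-28: P3@Q0 runs 1, rem=6, I/O yield, promote→Q0. Q0=[P4,P3] Q1=[P2] Q2=[]
t=28-30: P4@Q0 runs 2, rem=0, completes. Q0=[P3] Q1=[P2] Q2=[]
t=30-31: P3@Q0 runs 1, rem=5, I/O yield, promote→Q0. Q0=[P3] Q1=[P2] Q2=[]
t=31-32: P3@Q0 runs 1, rem=4, I/O yield, promote→Q0. Q0=[P3] Q1=[P2] Q2=[]
t=32-33: P3@Q0 runs 1, rem=3, I/O yield, promote→Q0. Q0=[P3] Q1=[P2] Q2=[]
t=33-34: P3@Q0 runs 1, rem=2, I/O yield, promote→Q0. Q0=[P3] Q1=[P2] Q2=[]
t=34-35: P3@Q0 runs 1, rem=1, I/O yield, promote→Q0. Q0=[P3] Q1=[P2] Q2=[]
t=35-36: P3@Q0 runs 1, rem=0, completes. Q0=[] Q1=[P2] Q2=[]
t=36-40: P2@Q1 runs 4, rem=4, quantum used, demote→Q2. Q0=[] Q1=[] Q2=[P2]
t=40-44: P2@Q2 runs 4, rem=0, completes. Q0=[] Q1=[] Q2=[]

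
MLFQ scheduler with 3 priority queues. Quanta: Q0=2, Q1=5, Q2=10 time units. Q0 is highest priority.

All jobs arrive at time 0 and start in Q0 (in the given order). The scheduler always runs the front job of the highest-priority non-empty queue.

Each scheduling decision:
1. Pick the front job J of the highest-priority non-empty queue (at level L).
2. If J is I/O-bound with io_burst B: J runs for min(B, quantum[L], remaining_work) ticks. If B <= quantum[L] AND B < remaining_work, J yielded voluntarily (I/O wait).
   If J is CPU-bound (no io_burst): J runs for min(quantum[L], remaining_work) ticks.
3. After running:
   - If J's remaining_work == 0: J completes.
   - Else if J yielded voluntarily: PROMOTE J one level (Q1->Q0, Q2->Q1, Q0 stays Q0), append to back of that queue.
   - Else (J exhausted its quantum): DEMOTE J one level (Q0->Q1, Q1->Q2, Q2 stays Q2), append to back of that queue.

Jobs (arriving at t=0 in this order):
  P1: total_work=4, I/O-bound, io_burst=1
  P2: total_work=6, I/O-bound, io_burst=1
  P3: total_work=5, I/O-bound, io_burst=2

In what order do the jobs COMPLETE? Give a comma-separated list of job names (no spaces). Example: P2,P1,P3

t=0-1: P1@Q0 runs 1, rem=3, I/O yield, promote→Q0. Q0=[P2,P3,P1] Q1=[] Q2=[]
t=1-2: P2@Q0 runs 1, rem=5, I/O yield, promote→Q0. Q0=[P3,P1,P2] Q1=[] Q2=[]
t=2-4: P3@Q0 runs 2, rem=3, I/O yield, promote→Q0. Q0=[P1,P2,P3] Q1=[] Q2=[]
t=4-5: P1@Q0 runs 1, rem=2, I/O yield, promote→Q0. Q0=[P2,P3,P1] Q1=[] Q2=[]
t=5-6: P2@Q0 runs 1, rem=4, I/O yield, promote→Q0. Q0=[P3,P1,P2] Q1=[] Q2=[]
t=6-8: P3@Q0 runs 2, rem=1, I/O yield, promote→Q0. Q0=[P1,P2,P3] Q1=[] Q2=[]
t=8-9: P1@Q0 runs 1, rem=1, I/O yield, promote→Q0. Q0=[P2,P3,P1] Q1=[] Q2=[]
t=9-10: P2@Q0 runs 1, rem=3, I/O yield, promote→Q0. Q0=[P3,P1,P2] Q1=[] Q2=[]
t=10-11: P3@Q0 runs 1, rem=0, completes. Q0=[P1,P2] Q1=[] Q2=[]
t=11-12: P1@Q0 runs 1, rem=0, completes. Q0=[P2] Q1=[] Q2=[]
t=12-13: P2@Q0 runs 1, rem=2, I/O yield, promote→Q0. Q0=[P2] Q1=[] Q2=[]
t=13-14: P2@Q0 runs 1, rem=1, I/O yield, promote→Q0. Q0=[P2] Q1=[] Q2=[]
t=14-15: P2@Q0 runs 1, rem=0, completes. Q0=[] Q1=[] Q2=[]

Answer: P3,P1,P2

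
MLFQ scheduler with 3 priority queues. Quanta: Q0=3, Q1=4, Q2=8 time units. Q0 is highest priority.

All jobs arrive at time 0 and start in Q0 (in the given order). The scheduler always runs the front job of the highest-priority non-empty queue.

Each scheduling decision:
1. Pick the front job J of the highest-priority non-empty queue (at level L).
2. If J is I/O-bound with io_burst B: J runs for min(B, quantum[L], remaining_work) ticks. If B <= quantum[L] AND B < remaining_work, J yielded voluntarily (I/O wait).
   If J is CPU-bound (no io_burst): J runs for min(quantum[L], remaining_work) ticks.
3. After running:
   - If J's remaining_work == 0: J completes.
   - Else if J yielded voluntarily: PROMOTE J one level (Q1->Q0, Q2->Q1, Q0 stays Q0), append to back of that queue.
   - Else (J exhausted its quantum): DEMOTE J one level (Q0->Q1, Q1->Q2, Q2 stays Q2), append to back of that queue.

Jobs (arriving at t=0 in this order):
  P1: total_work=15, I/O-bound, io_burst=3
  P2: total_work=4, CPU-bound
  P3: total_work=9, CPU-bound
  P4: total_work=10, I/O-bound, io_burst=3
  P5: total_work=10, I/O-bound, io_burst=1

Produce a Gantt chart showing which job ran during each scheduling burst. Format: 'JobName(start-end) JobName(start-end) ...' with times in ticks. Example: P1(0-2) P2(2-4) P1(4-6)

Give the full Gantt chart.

Answer: P1(0-3) P2(3-6) P3(6-9) P4(9-12) P5(12-13) P1(13-16) P4(16-19) P5(19-20) P1(20-23) P4(23-26) P5(26-27) P1(27-30) P4(30-31) P5(31-32) P1(32-35) P5(35-36) P5(36-37) P5(37-38) P5(38-39) P5(39-40) P5(40-41) P2(41-42) P3(42-46) P3(46-48)

Derivation:
t=0-3: P1@Q0 runs 3, rem=12, I/O yield, promote→Q0. Q0=[P2,P3,P4,P5,P1] Q1=[] Q2=[]
t=3-6: P2@Q0 runs 3, rem=1, quantum used, demote→Q1. Q0=[P3,P4,P5,P1] Q1=[P2] Q2=[]
t=6-9: P3@Q0 runs 3, rem=6, quantum used, demote→Q1. Q0=[P4,P5,P1] Q1=[P2,P3] Q2=[]
t=9-12: P4@Q0 runs 3, rem=7, I/O yield, promote→Q0. Q0=[P5,P1,P4] Q1=[P2,P3] Q2=[]
t=12-13: P5@Q0 runs 1, rem=9, I/O yield, promote→Q0. Q0=[P1,P4,P5] Q1=[P2,P3] Q2=[]
t=13-16: P1@Q0 runs 3, rem=9, I/O yield, promote→Q0. Q0=[P4,P5,P1] Q1=[P2,P3] Q2=[]
t=16-19: P4@Q0 runs 3, rem=4, I/O yield, promote→Q0. Q0=[P5,P1,P4] Q1=[P2,P3] Q2=[]
t=19-20: P5@Q0 runs 1, rem=8, I/O yield, promote→Q0. Q0=[P1,P4,P5] Q1=[P2,P3] Q2=[]
t=20-23: P1@Q0 runs 3, rem=6, I/O yield, promote→Q0. Q0=[P4,P5,P1] Q1=[P2,P3] Q2=[]
t=23-26: P4@Q0 runs 3, rem=1, I/O yield, promote→Q0. Q0=[P5,P1,P4] Q1=[P2,P3] Q2=[]
t=26-27: P5@Q0 runs 1, rem=7, I/O yield, promote→Q0. Q0=[P1,P4,P5] Q1=[P2,P3] Q2=[]
t=27-30: P1@Q0 runs 3, rem=3, I/O yield, promote→Q0. Q0=[P4,P5,P1] Q1=[P2,P3] Q2=[]
t=30-31: P4@Q0 runs 1, rem=0, completes. Q0=[P5,P1] Q1=[P2,P3] Q2=[]
t=31-32: P5@Q0 runs 1, rem=6, I/O yield, promote→Q0. Q0=[P1,P5] Q1=[P2,P3] Q2=[]
t=32-35: P1@Q0 runs 3, rem=0, completes. Q0=[P5] Q1=[P2,P3] Q2=[]
t=35-36: P5@Q0 runs 1, rem=5, I/O yield, promote→Q0. Q0=[P5] Q1=[P2,P3] Q2=[]
t=36-37: P5@Q0 runs 1, rem=4, I/O yield, promote→Q0. Q0=[P5] Q1=[P2,P3] Q2=[]
t=37-38: P5@Q0 runs 1, rem=3, I/O yield, promote→Q0. Q0=[P5] Q1=[P2,P3] Q2=[]
t=38-39: P5@Q0 runs 1, rem=2, I/O yield, promote→Q0. Q0=[P5] Q1=[P2,P3] Q2=[]
t=39-40: P5@Q0 runs 1, rem=1, I/O yield, promote→Q0. Q0=[P5] Q1=[P2,P3] Q2=[]
t=40-41: P5@Q0 runs 1, rem=0, completes. Q0=[] Q1=[P2,P3] Q2=[]
t=41-42: P2@Q1 runs 1, rem=0, completes. Q0=[] Q1=[P3] Q2=[]
t=42-46: P3@Q1 runs 4, rem=2, quantum used, demote→Q2. Q0=[] Q1=[] Q2=[P3]
t=46-48: P3@Q2 runs 2, rem=0, completes. Q0=[] Q1=[] Q2=[]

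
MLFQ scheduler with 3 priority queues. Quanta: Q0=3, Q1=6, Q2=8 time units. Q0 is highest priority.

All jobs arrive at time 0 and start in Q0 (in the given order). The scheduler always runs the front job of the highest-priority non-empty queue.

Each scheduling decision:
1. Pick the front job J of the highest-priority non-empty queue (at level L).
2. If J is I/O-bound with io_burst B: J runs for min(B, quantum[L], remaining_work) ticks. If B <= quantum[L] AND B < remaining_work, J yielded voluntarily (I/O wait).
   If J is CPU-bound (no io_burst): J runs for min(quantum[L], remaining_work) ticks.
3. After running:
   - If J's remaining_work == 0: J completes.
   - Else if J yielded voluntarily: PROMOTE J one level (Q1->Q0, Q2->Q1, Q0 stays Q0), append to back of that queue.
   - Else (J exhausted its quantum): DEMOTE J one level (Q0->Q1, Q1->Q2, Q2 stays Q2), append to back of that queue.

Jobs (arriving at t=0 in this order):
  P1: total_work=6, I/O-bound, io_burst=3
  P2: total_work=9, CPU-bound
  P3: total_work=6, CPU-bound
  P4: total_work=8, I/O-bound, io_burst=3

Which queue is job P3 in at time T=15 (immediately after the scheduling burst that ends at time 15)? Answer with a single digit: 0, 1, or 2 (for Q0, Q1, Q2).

t=0-3: P1@Q0 runs 3, rem=3, I/O yield, promote→Q0. Q0=[P2,P3,P4,P1] Q1=[] Q2=[]
t=3-6: P2@Q0 runs 3, rem=6, quantum used, demote→Q1. Q0=[P3,P4,P1] Q1=[P2] Q2=[]
t=6-9: P3@Q0 runs 3, rem=3, quantum used, demote→Q1. Q0=[P4,P1] Q1=[P2,P3] Q2=[]
t=9-12: P4@Q0 runs 3, rem=5, I/O yield, promote→Q0. Q0=[P1,P4] Q1=[P2,P3] Q2=[]
t=12-15: P1@Q0 runs 3, rem=0, completes. Q0=[P4] Q1=[P2,P3] Q2=[]
t=15-18: P4@Q0 runs 3, rem=2, I/O yield, promote→Q0. Q0=[P4] Q1=[P2,P3] Q2=[]
t=18-20: P4@Q0 runs 2, rem=0, completes. Q0=[] Q1=[P2,P3] Q2=[]
t=20-26: P2@Q1 runs 6, rem=0, completes. Q0=[] Q1=[P3] Q2=[]
t=26-29: P3@Q1 runs 3, rem=0, completes. Q0=[] Q1=[] Q2=[]

Answer: 1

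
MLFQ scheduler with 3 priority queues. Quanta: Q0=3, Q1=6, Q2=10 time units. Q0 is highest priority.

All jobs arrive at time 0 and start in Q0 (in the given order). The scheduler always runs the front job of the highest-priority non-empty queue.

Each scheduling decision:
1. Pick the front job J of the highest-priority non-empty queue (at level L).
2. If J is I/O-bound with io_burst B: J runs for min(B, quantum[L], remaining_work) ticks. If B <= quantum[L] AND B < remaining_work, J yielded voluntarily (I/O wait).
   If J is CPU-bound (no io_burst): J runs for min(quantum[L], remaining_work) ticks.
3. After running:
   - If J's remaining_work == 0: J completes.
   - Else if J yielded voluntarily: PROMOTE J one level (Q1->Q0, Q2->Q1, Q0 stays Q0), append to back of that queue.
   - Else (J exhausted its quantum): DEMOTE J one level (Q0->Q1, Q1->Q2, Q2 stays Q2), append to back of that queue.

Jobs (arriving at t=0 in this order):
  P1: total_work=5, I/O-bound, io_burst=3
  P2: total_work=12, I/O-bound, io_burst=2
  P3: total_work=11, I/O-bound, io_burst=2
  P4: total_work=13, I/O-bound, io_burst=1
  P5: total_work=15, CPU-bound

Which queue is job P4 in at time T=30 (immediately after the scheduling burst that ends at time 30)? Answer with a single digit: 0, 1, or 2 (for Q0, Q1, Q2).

t=0-3: P1@Q0 runs 3, rem=2, I/O yield, promote→Q0. Q0=[P2,P3,P4,P5,P1] Q1=[] Q2=[]
t=3-5: P2@Q0 runs 2, rem=10, I/O yield, promote→Q0. Q0=[P3,P4,P5,P1,P2] Q1=[] Q2=[]
t=5-7: P3@Q0 runs 2, rem=9, I/O yield, promote→Q0. Q0=[P4,P5,P1,P2,P3] Q1=[] Q2=[]
t=7-8: P4@Q0 runs 1, rem=12, I/O yield, promote→Q0. Q0=[P5,P1,P2,P3,P4] Q1=[] Q2=[]
t=8-11: P5@Q0 runs 3, rem=12, quantum used, demote→Q1. Q0=[P1,P2,P3,P4] Q1=[P5] Q2=[]
t=11-13: P1@Q0 runs 2, rem=0, completes. Q0=[P2,P3,P4] Q1=[P5] Q2=[]
t=13-15: P2@Q0 runs 2, rem=8, I/O yield, promote→Q0. Q0=[P3,P4,P2] Q1=[P5] Q2=[]
t=15-17: P3@Q0 runs 2, rem=7, I/O yield, promote→Q0. Q0=[P4,P2,P3] Q1=[P5] Q2=[]
t=17-18: P4@Q0 runs 1, rem=11, I/O yield, promote→Q0. Q0=[P2,P3,P4] Q1=[P5] Q2=[]
t=18-20: P2@Q0 runs 2, rem=6, I/O yield, promote→Q0. Q0=[P3,P4,P2] Q1=[P5] Q2=[]
t=20-22: P3@Q0 runs 2, rem=5, I/O yield, promote→Q0. Q0=[P4,P2,P3] Q1=[P5] Q2=[]
t=22-23: P4@Q0 runs 1, rem=10, I/O yield, promote→Q0. Q0=[P2,P3,P4] Q1=[P5] Q2=[]
t=23-25: P2@Q0 runs 2, rem=4, I/O yield, promote→Q0. Q0=[P3,P4,P2] Q1=[P5] Q2=[]
t=25-27: P3@Q0 runs 2, rem=3, I/O yield, promote→Q0. Q0=[P4,P2,P3] Q1=[P5] Q2=[]
t=27-28: P4@Q0 runs 1, rem=9, I/O yield, promote→Q0. Q0=[P2,P3,P4] Q1=[P5] Q2=[]
t=28-30: P2@Q0 runs 2, rem=2, I/O yield, promote→Q0. Q0=[P3,P4,P2] Q1=[P5] Q2=[]
t=30-32: P3@Q0 runs 2, rem=1, I/O yield, promote→Q0. Q0=[P4,P2,P3] Q1=[P5] Q2=[]
t=32-33: P4@Q0 runs 1, rem=8, I/O yield, promote→Q0. Q0=[P2,P3,P4] Q1=[P5] Q2=[]
t=33-35: P2@Q0 runs 2, rem=0, completes. Q0=[P3,P4] Q1=[P5] Q2=[]
t=35-36: P3@Q0 runs 1, rem=0, completes. Q0=[P4] Q1=[P5] Q2=[]
t=36-37: P4@Q0 runs 1, rem=7, I/O yield, promote→Q0. Q0=[P4] Q1=[P5] Q2=[]
t=37-38: P4@Q0 runs 1, rem=6, I/O yield, promote→Q0. Q0=[P4] Q1=[P5] Q2=[]
t=38-39: P4@Q0 runs 1, rem=5, I/O yield, promote→Q0. Q0=[P4] Q1=[P5] Q2=[]
t=39-40: P4@Q0 runs 1, rem=4, I/O yield, promote→Q0. Q0=[P4] Q1=[P5] Q2=[]
t=40-41: P4@Q0 runs 1, rem=3, I/O yield, promote→Q0. Q0=[P4] Q1=[P5] Q2=[]
t=41-42: P4@Q0 runs 1, rem=2, I/O yield, promote→Q0. Q0=[P4] Q1=[P5] Q2=[]
t=42-43: P4@Q0 runs 1, rem=1, I/O yield, promote→Q0. Q0=[P4] Q1=[P5] Q2=[]
t=43-44: P4@Q0 runs 1, rem=0, completes. Q0=[] Q1=[P5] Q2=[]
t=44-50: P5@Q1 runs 6, rem=6, quantum used, demote→Q2. Q0=[] Q1=[] Q2=[P5]
t=50-56: P5@Q2 runs 6, rem=0, completes. Q0=[] Q1=[] Q2=[]

Answer: 0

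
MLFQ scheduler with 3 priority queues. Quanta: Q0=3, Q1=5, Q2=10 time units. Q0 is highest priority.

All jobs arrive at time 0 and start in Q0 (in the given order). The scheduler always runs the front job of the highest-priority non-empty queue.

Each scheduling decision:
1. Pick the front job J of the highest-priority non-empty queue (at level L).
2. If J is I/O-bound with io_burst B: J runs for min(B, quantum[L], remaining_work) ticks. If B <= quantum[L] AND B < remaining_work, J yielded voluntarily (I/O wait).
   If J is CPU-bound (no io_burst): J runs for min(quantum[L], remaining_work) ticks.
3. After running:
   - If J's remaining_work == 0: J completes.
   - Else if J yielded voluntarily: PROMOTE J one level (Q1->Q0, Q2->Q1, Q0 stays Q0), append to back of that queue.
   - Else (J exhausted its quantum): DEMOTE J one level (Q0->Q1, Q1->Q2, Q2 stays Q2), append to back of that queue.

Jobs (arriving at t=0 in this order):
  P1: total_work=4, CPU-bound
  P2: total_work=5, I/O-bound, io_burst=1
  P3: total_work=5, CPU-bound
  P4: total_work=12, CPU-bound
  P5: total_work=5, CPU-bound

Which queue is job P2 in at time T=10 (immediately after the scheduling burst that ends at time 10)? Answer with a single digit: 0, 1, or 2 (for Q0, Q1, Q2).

t=0-3: P1@Q0 runs 3, rem=1, quantum used, demote→Q1. Q0=[P2,P3,P4,P5] Q1=[P1] Q2=[]
t=3-4: P2@Q0 runs 1, rem=4, I/O yield, promote→Q0. Q0=[P3,P4,P5,P2] Q1=[P1] Q2=[]
t=4-7: P3@Q0 runs 3, rem=2, quantum used, demote→Q1. Q0=[P4,P5,P2] Q1=[P1,P3] Q2=[]
t=7-10: P4@Q0 runs 3, rem=9, quantum used, demote→Q1. Q0=[P5,P2] Q1=[P1,P3,P4] Q2=[]
t=10-13: P5@Q0 runs 3, rem=2, quantum used, demote→Q1. Q0=[P2] Q1=[P1,P3,P4,P5] Q2=[]
t=13-14: P2@Q0 runs 1, rem=3, I/O yield, promote→Q0. Q0=[P2] Q1=[P1,P3,P4,P5] Q2=[]
t=14-15: P2@Q0 runs 1, rem=2, I/O yield, promote→Q0. Q0=[P2] Q1=[P1,P3,P4,P5] Q2=[]
t=15-16: P2@Q0 runs 1, rem=1, I/O yield, promote→Q0. Q0=[P2] Q1=[P1,P3,P4,P5] Q2=[]
t=16-17: P2@Q0 runs 1, rem=0, completes. Q0=[] Q1=[P1,P3,P4,P5] Q2=[]
t=17-18: P1@Q1 runs 1, rem=0, completes. Q0=[] Q1=[P3,P4,P5] Q2=[]
t=18-20: P3@Q1 runs 2, rem=0, completes. Q0=[] Q1=[P4,P5] Q2=[]
t=20-25: P4@Q1 runs 5, rem=4, quantum used, demote→Q2. Q0=[] Q1=[P5] Q2=[P4]
t=25-27: P5@Q1 runs 2, rem=0, completes. Q0=[] Q1=[] Q2=[P4]
t=27-31: P4@Q2 runs 4, rem=0, completes. Q0=[] Q1=[] Q2=[]

Answer: 0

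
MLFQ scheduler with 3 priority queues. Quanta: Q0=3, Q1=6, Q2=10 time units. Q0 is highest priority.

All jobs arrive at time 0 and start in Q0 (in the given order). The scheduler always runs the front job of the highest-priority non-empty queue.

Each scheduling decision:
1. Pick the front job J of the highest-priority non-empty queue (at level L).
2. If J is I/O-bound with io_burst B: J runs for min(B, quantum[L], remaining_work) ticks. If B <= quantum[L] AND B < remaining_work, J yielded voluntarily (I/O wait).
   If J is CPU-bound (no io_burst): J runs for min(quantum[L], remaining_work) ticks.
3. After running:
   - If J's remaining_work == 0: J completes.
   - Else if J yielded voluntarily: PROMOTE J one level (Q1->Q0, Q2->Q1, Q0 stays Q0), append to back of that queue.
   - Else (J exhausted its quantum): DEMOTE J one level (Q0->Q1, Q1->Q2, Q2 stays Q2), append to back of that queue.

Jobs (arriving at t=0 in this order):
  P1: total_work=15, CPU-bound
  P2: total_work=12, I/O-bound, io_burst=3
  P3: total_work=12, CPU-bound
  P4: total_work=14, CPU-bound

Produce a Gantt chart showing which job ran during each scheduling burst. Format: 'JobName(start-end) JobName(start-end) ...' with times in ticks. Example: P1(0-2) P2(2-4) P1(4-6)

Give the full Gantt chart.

t=0-3: P1@Q0 runs 3, rem=12, quantum used, demote→Q1. Q0=[P2,P3,P4] Q1=[P1] Q2=[]
t=3-6: P2@Q0 runs 3, rem=9, I/O yield, promote→Q0. Q0=[P3,P4,P2] Q1=[P1] Q2=[]
t=6-9: P3@Q0 runs 3, rem=9, quantum used, demote→Q1. Q0=[P4,P2] Q1=[P1,P3] Q2=[]
t=9-12: P4@Q0 runs 3, rem=11, quantum used, demote→Q1. Q0=[P2] Q1=[P1,P3,P4] Q2=[]
t=12-15: P2@Q0 runs 3, rem=6, I/O yield, promote→Q0. Q0=[P2] Q1=[P1,P3,P4] Q2=[]
t=15-18: P2@Q0 runs 3, rem=3, I/O yield, promote→Q0. Q0=[P2] Q1=[P1,P3,P4] Q2=[]
t=18-21: P2@Q0 runs 3, rem=0, completes. Q0=[] Q1=[P1,P3,P4] Q2=[]
t=21-27: P1@Q1 runs 6, rem=6, quantum used, demote→Q2. Q0=[] Q1=[P3,P4] Q2=[P1]
t=27-33: P3@Q1 runs 6, rem=3, quantum used, demote→Q2. Q0=[] Q1=[P4] Q2=[P1,P3]
t=33-39: P4@Q1 runs 6, rem=5, quantum used, demote→Q2. Q0=[] Q1=[] Q2=[P1,P3,P4]
t=39-45: P1@Q2 runs 6, rem=0, completes. Q0=[] Q1=[] Q2=[P3,P4]
t=45-48: P3@Q2 runs 3, rem=0, completes. Q0=[] Q1=[] Q2=[P4]
t=48-53: P4@Q2 runs 5, rem=0, completes. Q0=[] Q1=[] Q2=[]

Answer: P1(0-3) P2(3-6) P3(6-9) P4(9-12) P2(12-15) P2(15-18) P2(18-21) P1(21-27) P3(27-33) P4(33-39) P1(39-45) P3(45-48) P4(48-53)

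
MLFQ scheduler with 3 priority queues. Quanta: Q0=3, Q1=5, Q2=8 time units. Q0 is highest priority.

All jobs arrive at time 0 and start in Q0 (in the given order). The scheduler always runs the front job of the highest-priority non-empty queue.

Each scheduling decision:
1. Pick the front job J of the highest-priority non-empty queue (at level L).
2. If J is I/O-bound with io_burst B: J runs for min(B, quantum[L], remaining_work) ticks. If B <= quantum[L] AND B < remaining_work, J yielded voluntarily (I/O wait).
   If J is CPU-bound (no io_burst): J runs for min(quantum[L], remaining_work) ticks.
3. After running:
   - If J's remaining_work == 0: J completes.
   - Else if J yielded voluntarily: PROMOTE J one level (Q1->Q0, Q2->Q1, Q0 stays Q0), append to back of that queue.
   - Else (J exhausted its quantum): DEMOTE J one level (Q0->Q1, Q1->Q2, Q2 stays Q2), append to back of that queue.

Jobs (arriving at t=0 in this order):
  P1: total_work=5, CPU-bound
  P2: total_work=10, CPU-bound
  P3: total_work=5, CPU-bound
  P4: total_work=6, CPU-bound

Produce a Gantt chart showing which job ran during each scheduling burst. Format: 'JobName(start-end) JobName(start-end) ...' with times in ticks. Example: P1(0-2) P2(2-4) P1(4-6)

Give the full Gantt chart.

t=0-3: P1@Q0 runs 3, rem=2, quantum used, demote→Q1. Q0=[P2,P3,P4] Q1=[P1] Q2=[]
t=3-6: P2@Q0 runs 3, rem=7, quantum used, demote→Q1. Q0=[P3,P4] Q1=[P1,P2] Q2=[]
t=6-9: P3@Q0 runs 3, rem=2, quantum used, demote→Q1. Q0=[P4] Q1=[P1,P2,P3] Q2=[]
t=9-12: P4@Q0 runs 3, rem=3, quantum used, demote→Q1. Q0=[] Q1=[P1,P2,P3,P4] Q2=[]
t=12-14: P1@Q1 runs 2, rem=0, completes. Q0=[] Q1=[P2,P3,P4] Q2=[]
t=14-19: P2@Q1 runs 5, rem=2, quantum used, demote→Q2. Q0=[] Q1=[P3,P4] Q2=[P2]
t=19-21: P3@Q1 runs 2, rem=0, completes. Q0=[] Q1=[P4] Q2=[P2]
t=21-24: P4@Q1 runs 3, rem=0, completes. Q0=[] Q1=[] Q2=[P2]
t=24-26: P2@Q2 runs 2, rem=0, completes. Q0=[] Q1=[] Q2=[]

Answer: P1(0-3) P2(3-6) P3(6-9) P4(9-12) P1(12-14) P2(14-19) P3(19-21) P4(21-24) P2(24-26)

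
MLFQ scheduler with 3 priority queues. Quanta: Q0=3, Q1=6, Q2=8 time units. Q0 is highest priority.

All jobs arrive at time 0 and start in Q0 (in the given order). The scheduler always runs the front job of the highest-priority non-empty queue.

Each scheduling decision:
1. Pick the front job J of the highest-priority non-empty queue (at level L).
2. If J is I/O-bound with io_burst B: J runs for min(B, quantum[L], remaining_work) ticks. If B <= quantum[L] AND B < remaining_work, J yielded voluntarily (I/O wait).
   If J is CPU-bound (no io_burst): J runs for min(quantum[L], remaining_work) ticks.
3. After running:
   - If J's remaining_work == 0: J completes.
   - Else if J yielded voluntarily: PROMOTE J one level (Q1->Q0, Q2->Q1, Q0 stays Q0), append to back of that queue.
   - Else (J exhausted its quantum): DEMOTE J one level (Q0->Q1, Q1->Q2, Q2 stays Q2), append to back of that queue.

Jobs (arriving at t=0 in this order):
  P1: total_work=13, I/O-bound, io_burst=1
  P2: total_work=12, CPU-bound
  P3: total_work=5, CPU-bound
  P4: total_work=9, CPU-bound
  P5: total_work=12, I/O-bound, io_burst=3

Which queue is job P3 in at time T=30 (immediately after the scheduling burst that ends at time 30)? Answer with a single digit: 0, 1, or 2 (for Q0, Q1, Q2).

t=0-1: P1@Q0 runs 1, rem=12, I/O yield, promote→Q0. Q0=[P2,P3,P4,P5,P1] Q1=[] Q2=[]
t=1-4: P2@Q0 runs 3, rem=9, quantum used, demote→Q1. Q0=[P3,P4,P5,P1] Q1=[P2] Q2=[]
t=4-7: P3@Q0 runs 3, rem=2, quantum used, demote→Q1. Q0=[P4,P5,P1] Q1=[P2,P3] Q2=[]
t=7-10: P4@Q0 runs 3, rem=6, quantum used, demote→Q1. Q0=[P5,P1] Q1=[P2,P3,P4] Q2=[]
t=10-13: P5@Q0 runs 3, rem=9, I/O yield, promote→Q0. Q0=[P1,P5] Q1=[P2,P3,P4] Q2=[]
t=13-14: P1@Q0 runs 1, rem=11, I/O yield, promote→Q0. Q0=[P5,P1] Q1=[P2,P3,P4] Q2=[]
t=14-17: P5@Q0 runs 3, rem=6, I/O yield, promote→Q0. Q0=[P1,P5] Q1=[P2,P3,P4] Q2=[]
t=17-18: P1@Q0 runs 1, rem=10, I/O yield, promote→Q0. Q0=[P5,P1] Q1=[P2,P3,P4] Q2=[]
t=18-21: P5@Q0 runs 3, rem=3, I/O yield, promote→Q0. Q0=[P1,P5] Q1=[P2,P3,P4] Q2=[]
t=21-22: P1@Q0 runs 1, rem=9, I/O yield, promote→Q0. Q0=[P5,P1] Q1=[P2,P3,P4] Q2=[]
t=22-25: P5@Q0 runs 3, rem=0, completes. Q0=[P1] Q1=[P2,P3,P4] Q2=[]
t=25-26: P1@Q0 runs 1, rem=8, I/O yield, promote→Q0. Q0=[P1] Q1=[P2,P3,P4] Q2=[]
t=26-27: P1@Q0 runs 1, rem=7, I/O yield, promote→Q0. Q0=[P1] Q1=[P2,P3,P4] Q2=[]
t=27-28: P1@Q0 runs 1, rem=6, I/O yield, promote→Q0. Q0=[P1] Q1=[P2,P3,P4] Q2=[]
t=28-29: P1@Q0 runs 1, rem=5, I/O yield, promote→Q0. Q0=[P1] Q1=[P2,P3,P4] Q2=[]
t=29-30: P1@Q0 runs 1, rem=4, I/O yield, promote→Q0. Q0=[P1] Q1=[P2,P3,P4] Q2=[]
t=30-31: P1@Q0 runs 1, rem=3, I/O yield, promote→Q0. Q0=[P1] Q1=[P2,P3,P4] Q2=[]
t=31-32: P1@Q0 runs 1, rem=2, I/O yield, promote→Q0. Q0=[P1] Q1=[P2,P3,P4] Q2=[]
t=32-33: P1@Q0 runs 1, rem=1, I/O yield, promote→Q0. Q0=[P1] Q1=[P2,P3,P4] Q2=[]
t=33-34: P1@Q0 runs 1, rem=0, completes. Q0=[] Q1=[P2,P3,P4] Q2=[]
t=34-40: P2@Q1 runs 6, rem=3, quantum used, demote→Q2. Q0=[] Q1=[P3,P4] Q2=[P2]
t=40-42: P3@Q1 runs 2, rem=0, completes. Q0=[] Q1=[P4] Q2=[P2]
t=42-48: P4@Q1 runs 6, rem=0, completes. Q0=[] Q1=[] Q2=[P2]
t=48-51: P2@Q2 runs 3, rem=0, completes. Q0=[] Q1=[] Q2=[]

Answer: 1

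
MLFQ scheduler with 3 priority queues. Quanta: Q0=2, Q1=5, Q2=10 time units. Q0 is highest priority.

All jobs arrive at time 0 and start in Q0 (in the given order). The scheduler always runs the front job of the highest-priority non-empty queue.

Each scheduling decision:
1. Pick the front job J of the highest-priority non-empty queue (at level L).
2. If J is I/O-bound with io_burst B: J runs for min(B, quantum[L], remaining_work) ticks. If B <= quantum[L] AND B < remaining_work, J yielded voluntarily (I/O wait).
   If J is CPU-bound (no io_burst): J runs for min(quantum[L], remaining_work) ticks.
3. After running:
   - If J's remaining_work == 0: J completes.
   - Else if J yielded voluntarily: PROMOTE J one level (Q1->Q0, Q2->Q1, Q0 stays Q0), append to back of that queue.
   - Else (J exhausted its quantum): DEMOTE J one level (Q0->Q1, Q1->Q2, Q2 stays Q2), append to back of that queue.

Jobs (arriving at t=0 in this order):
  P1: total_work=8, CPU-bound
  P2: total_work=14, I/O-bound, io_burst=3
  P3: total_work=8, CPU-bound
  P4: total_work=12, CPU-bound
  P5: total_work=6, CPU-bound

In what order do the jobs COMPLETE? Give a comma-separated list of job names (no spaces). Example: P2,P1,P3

t=0-2: P1@Q0 runs 2, rem=6, quantum used, demote→Q1. Q0=[P2,P3,P4,P5] Q1=[P1] Q2=[]
t=2-4: P2@Q0 runs 2, rem=12, quantum used, demote→Q1. Q0=[P3,P4,P5] Q1=[P1,P2] Q2=[]
t=4-6: P3@Q0 runs 2, rem=6, quantum used, demote→Q1. Q0=[P4,P5] Q1=[P1,P2,P3] Q2=[]
t=6-8: P4@Q0 runs 2, rem=10, quantum used, demote→Q1. Q0=[P5] Q1=[P1,P2,P3,P4] Q2=[]
t=8-10: P5@Q0 runs 2, rem=4, quantum used, demote→Q1. Q0=[] Q1=[P1,P2,P3,P4,P5] Q2=[]
t=10-15: P1@Q1 runs 5, rem=1, quantum used, demote→Q2. Q0=[] Q1=[P2,P3,P4,P5] Q2=[P1]
t=15-18: P2@Q1 runs 3, rem=9, I/O yield, promote→Q0. Q0=[P2] Q1=[P3,P4,P5] Q2=[P1]
t=18-20: P2@Q0 runs 2, rem=7, quantum used, demote→Q1. Q0=[] Q1=[P3,P4,P5,P2] Q2=[P1]
t=20-25: P3@Q1 runs 5, rem=1, quantum used, demote→Q2. Q0=[] Q1=[P4,P5,P2] Q2=[P1,P3]
t=25-30: P4@Q1 runs 5, rem=5, quantum used, demote→Q2. Q0=[] Q1=[P5,P2] Q2=[P1,P3,P4]
t=30-34: P5@Q1 runs 4, rem=0, completes. Q0=[] Q1=[P2] Q2=[P1,P3,P4]
t=34-37: P2@Q1 runs 3, rem=4, I/O yield, promote→Q0. Q0=[P2] Q1=[] Q2=[P1,P3,P4]
t=37-39: P2@Q0 runs 2, rem=2, quantum used, demote→Q1. Q0=[] Q1=[P2] Q2=[P1,P3,P4]
t=39-41: P2@Q1 runs 2, rem=0, completes. Q0=[] Q1=[] Q2=[P1,P3,P4]
t=41-42: P1@Q2 runs 1, rem=0, completes. Q0=[] Q1=[] Q2=[P3,P4]
t=42-43: P3@Q2 runs 1, rem=0, completes. Q0=[] Q1=[] Q2=[P4]
t=43-48: P4@Q2 runs 5, rem=0, completes. Q0=[] Q1=[] Q2=[]

Answer: P5,P2,P1,P3,P4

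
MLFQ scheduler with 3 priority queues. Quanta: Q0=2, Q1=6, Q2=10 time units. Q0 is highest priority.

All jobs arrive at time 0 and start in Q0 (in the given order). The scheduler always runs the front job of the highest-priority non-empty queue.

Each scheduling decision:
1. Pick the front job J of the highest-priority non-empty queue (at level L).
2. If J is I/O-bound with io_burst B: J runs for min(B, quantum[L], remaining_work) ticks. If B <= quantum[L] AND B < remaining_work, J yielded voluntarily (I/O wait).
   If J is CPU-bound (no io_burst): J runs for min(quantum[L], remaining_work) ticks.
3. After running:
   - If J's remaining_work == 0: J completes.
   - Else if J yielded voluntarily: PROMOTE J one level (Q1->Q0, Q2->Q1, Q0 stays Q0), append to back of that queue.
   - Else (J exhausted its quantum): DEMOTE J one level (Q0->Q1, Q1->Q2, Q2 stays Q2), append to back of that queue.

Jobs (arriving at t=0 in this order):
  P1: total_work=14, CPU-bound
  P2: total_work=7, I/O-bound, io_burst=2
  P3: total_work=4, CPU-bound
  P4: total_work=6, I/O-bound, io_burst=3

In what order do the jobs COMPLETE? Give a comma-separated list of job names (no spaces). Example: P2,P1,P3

Answer: P2,P3,P4,P1

Derivation:
t=0-2: P1@Q0 runs 2, rem=12, quantum used, demote→Q1. Q0=[P2,P3,P4] Q1=[P1] Q2=[]
t=2-4: P2@Q0 runs 2, rem=5, I/O yield, promote→Q0. Q0=[P3,P4,P2] Q1=[P1] Q2=[]
t=4-6: P3@Q0 runs 2, rem=2, quantum used, demote→Q1. Q0=[P4,P2] Q1=[P1,P3] Q2=[]
t=6-8: P4@Q0 runs 2, rem=4, quantum used, demote→Q1. Q0=[P2] Q1=[P1,P3,P4] Q2=[]
t=8-10: P2@Q0 runs 2, rem=3, I/O yield, promote→Q0. Q0=[P2] Q1=[P1,P3,P4] Q2=[]
t=10-12: P2@Q0 runs 2, rem=1, I/O yield, promote→Q0. Q0=[P2] Q1=[P1,P3,P4] Q2=[]
t=12-13: P2@Q0 runs 1, rem=0, completes. Q0=[] Q1=[P1,P3,P4] Q2=[]
t=13-19: P1@Q1 runs 6, rem=6, quantum used, demote→Q2. Q0=[] Q1=[P3,P4] Q2=[P1]
t=19-21: P3@Q1 runs 2, rem=0, completes. Q0=[] Q1=[P4] Q2=[P1]
t=21-24: P4@Q1 runs 3, rem=1, I/O yield, promote→Q0. Q0=[P4] Q1=[] Q2=[P1]
t=24-25: P4@Q0 runs 1, rem=0, completes. Q0=[] Q1=[] Q2=[P1]
t=25-31: P1@Q2 runs 6, rem=0, completes. Q0=[] Q1=[] Q2=[]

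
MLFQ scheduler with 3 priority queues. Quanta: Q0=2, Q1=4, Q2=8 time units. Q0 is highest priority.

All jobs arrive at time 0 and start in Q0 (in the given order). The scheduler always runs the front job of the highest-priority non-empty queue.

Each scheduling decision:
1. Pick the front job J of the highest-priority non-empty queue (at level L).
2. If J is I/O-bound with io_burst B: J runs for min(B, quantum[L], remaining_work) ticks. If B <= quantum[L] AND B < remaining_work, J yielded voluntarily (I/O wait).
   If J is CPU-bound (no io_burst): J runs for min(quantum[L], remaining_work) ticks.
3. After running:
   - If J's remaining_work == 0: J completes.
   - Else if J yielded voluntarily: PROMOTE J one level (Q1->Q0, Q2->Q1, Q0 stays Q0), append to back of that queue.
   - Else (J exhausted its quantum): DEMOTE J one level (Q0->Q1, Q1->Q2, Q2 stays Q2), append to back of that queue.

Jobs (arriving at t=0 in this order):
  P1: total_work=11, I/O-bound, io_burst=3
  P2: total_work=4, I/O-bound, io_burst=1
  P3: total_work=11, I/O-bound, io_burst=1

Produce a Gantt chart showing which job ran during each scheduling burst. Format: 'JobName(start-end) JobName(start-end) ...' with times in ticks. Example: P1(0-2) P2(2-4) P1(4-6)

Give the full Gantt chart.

t=0-2: P1@Q0 runs 2, rem=9, quantum used, demote→Q1. Q0=[P2,P3] Q1=[P1] Q2=[]
t=2-3: P2@Q0 runs 1, rem=3, I/O yield, promote→Q0. Q0=[P3,P2] Q1=[P1] Q2=[]
t=3-4: P3@Q0 runs 1, rem=10, I/O yield, promote→Q0. Q0=[P2,P3] Q1=[P1] Q2=[]
t=4-5: P2@Q0 runs 1, rem=2, I/O yield, promote→Q0. Q0=[P3,P2] Q1=[P1] Q2=[]
t=5-6: P3@Q0 runs 1, rem=9, I/O yield, promote→Q0. Q0=[P2,P3] Q1=[P1] Q2=[]
t=6-7: P2@Q0 runs 1, rem=1, I/O yield, promote→Q0. Q0=[P3,P2] Q1=[P1] Q2=[]
t=7-8: P3@Q0 runs 1, rem=8, I/O yield, promote→Q0. Q0=[P2,P3] Q1=[P1] Q2=[]
t=8-9: P2@Q0 runs 1, rem=0, completes. Q0=[P3] Q1=[P1] Q2=[]
t=9-10: P3@Q0 runs 1, rem=7, I/O yield, promote→Q0. Q0=[P3] Q1=[P1] Q2=[]
t=10-11: P3@Q0 runs 1, rem=6, I/O yield, promote→Q0. Q0=[P3] Q1=[P1] Q2=[]
t=11-12: P3@Q0 runs 1, rem=5, I/O yield, promote→Q0. Q0=[P3] Q1=[P1] Q2=[]
t=12-13: P3@Q0 runs 1, rem=4, I/O yield, promote→Q0. Q0=[P3] Q1=[P1] Q2=[]
t=13-14: P3@Q0 runs 1, rem=3, I/O yield, promote→Q0. Q0=[P3] Q1=[P1] Q2=[]
t=14-15: P3@Q0 runs 1, rem=2, I/O yield, promote→Q0. Q0=[P3] Q1=[P1] Q2=[]
t=15-16: P3@Q0 runs 1, rem=1, I/O yield, promote→Q0. Q0=[P3] Q1=[P1] Q2=[]
t=16-17: P3@Q0 runs 1, rem=0, completes. Q0=[] Q1=[P1] Q2=[]
t=17-20: P1@Q1 runs 3, rem=6, I/O yield, promote→Q0. Q0=[P1] Q1=[] Q2=[]
t=20-22: P1@Q0 runs 2, rem=4, quantum used, demote→Q1. Q0=[] Q1=[P1] Q2=[]
t=22-25: P1@Q1 runs 3, rem=1, I/O yield, promote→Q0. Q0=[P1] Q1=[] Q2=[]
t=25-26: P1@Q0 runs 1, rem=0, completes. Q0=[] Q1=[] Q2=[]

Answer: P1(0-2) P2(2-3) P3(3-4) P2(4-5) P3(5-6) P2(6-7) P3(7-8) P2(8-9) P3(9-10) P3(10-11) P3(11-12) P3(12-13) P3(13-14) P3(14-15) P3(15-16) P3(16-17) P1(17-20) P1(20-22) P1(22-25) P1(25-26)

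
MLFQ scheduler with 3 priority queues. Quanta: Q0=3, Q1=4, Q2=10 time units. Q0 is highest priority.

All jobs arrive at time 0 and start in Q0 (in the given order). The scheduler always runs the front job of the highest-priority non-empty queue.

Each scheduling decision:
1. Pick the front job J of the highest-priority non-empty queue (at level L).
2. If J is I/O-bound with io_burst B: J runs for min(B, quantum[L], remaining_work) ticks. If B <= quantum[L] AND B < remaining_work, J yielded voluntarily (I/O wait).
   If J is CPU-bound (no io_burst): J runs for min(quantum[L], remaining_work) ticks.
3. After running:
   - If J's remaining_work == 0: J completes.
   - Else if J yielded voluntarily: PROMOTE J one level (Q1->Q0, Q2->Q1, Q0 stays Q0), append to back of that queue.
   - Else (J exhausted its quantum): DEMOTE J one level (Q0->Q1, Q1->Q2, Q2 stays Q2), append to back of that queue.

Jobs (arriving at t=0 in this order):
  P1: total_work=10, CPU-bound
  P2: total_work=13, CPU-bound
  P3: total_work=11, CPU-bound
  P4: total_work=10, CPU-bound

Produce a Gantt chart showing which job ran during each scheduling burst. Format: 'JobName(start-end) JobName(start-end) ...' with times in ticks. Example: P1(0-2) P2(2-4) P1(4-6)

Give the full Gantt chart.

Answer: P1(0-3) P2(3-6) P3(6-9) P4(9-12) P1(12-16) P2(16-20) P3(20-24) P4(24-28) P1(28-31) P2(31-37) P3(37-41) P4(41-44)

Derivation:
t=0-3: P1@Q0 runs 3, rem=7, quantum used, demote→Q1. Q0=[P2,P3,P4] Q1=[P1] Q2=[]
t=3-6: P2@Q0 runs 3, rem=10, quantum used, demote→Q1. Q0=[P3,P4] Q1=[P1,P2] Q2=[]
t=6-9: P3@Q0 runs 3, rem=8, quantum used, demote→Q1. Q0=[P4] Q1=[P1,P2,P3] Q2=[]
t=9-12: P4@Q0 runs 3, rem=7, quantum used, demote→Q1. Q0=[] Q1=[P1,P2,P3,P4] Q2=[]
t=12-16: P1@Q1 runs 4, rem=3, quantum used, demote→Q2. Q0=[] Q1=[P2,P3,P4] Q2=[P1]
t=16-20: P2@Q1 runs 4, rem=6, quantum used, demote→Q2. Q0=[] Q1=[P3,P4] Q2=[P1,P2]
t=20-24: P3@Q1 runs 4, rem=4, quantum used, demote→Q2. Q0=[] Q1=[P4] Q2=[P1,P2,P3]
t=24-28: P4@Q1 runs 4, rem=3, quantum used, demote→Q2. Q0=[] Q1=[] Q2=[P1,P2,P3,P4]
t=28-31: P1@Q2 runs 3, rem=0, completes. Q0=[] Q1=[] Q2=[P2,P3,P4]
t=31-37: P2@Q2 runs 6, rem=0, completes. Q0=[] Q1=[] Q2=[P3,P4]
t=37-41: P3@Q2 runs 4, rem=0, completes. Q0=[] Q1=[] Q2=[P4]
t=41-44: P4@Q2 runs 3, rem=0, completes. Q0=[] Q1=[] Q2=[]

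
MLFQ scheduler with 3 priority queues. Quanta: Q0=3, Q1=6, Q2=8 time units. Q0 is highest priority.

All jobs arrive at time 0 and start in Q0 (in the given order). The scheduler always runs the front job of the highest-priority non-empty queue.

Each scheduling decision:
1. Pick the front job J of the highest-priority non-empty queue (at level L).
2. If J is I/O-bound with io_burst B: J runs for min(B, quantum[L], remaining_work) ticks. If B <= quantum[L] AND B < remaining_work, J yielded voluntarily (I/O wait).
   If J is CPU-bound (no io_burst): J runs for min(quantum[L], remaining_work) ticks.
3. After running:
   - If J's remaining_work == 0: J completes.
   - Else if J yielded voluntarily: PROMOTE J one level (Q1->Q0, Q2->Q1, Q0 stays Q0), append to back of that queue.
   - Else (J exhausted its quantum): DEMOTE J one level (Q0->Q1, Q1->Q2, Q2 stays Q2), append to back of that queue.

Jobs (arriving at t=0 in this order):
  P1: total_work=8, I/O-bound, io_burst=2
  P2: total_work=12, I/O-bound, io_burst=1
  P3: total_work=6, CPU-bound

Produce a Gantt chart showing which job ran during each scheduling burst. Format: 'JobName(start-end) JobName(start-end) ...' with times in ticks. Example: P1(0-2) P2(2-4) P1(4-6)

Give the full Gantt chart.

Answer: P1(0-2) P2(2-3) P3(3-6) P1(6-8) P2(8-9) P1(9-11) P2(11-12) P1(12-14) P2(14-15) P2(15-16) P2(16-17) P2(17-18) P2(18-19) P2(19-20) P2(20-21) P2(21-22) P2(22-23) P3(23-26)

Derivation:
t=0-2: P1@Q0 runs 2, rem=6, I/O yield, promote→Q0. Q0=[P2,P3,P1] Q1=[] Q2=[]
t=2-3: P2@Q0 runs 1, rem=11, I/O yield, promote→Q0. Q0=[P3,P1,P2] Q1=[] Q2=[]
t=3-6: P3@Q0 runs 3, rem=3, quantum used, demote→Q1. Q0=[P1,P2] Q1=[P3] Q2=[]
t=6-8: P1@Q0 runs 2, rem=4, I/O yield, promote→Q0. Q0=[P2,P1] Q1=[P3] Q2=[]
t=8-9: P2@Q0 runs 1, rem=10, I/O yield, promote→Q0. Q0=[P1,P2] Q1=[P3] Q2=[]
t=9-11: P1@Q0 runs 2, rem=2, I/O yield, promote→Q0. Q0=[P2,P1] Q1=[P3] Q2=[]
t=11-12: P2@Q0 runs 1, rem=9, I/O yield, promote→Q0. Q0=[P1,P2] Q1=[P3] Q2=[]
t=12-14: P1@Q0 runs 2, rem=0, completes. Q0=[P2] Q1=[P3] Q2=[]
t=14-15: P2@Q0 runs 1, rem=8, I/O yield, promote→Q0. Q0=[P2] Q1=[P3] Q2=[]
t=15-16: P2@Q0 runs 1, rem=7, I/O yield, promote→Q0. Q0=[P2] Q1=[P3] Q2=[]
t=16-17: P2@Q0 runs 1, rem=6, I/O yield, promote→Q0. Q0=[P2] Q1=[P3] Q2=[]
t=17-18: P2@Q0 runs 1, rem=5, I/O yield, promote→Q0. Q0=[P2] Q1=[P3] Q2=[]
t=18-19: P2@Q0 runs 1, rem=4, I/O yield, promote→Q0. Q0=[P2] Q1=[P3] Q2=[]
t=19-20: P2@Q0 runs 1, rem=3, I/O yield, promote→Q0. Q0=[P2] Q1=[P3] Q2=[]
t=20-21: P2@Q0 runs 1, rem=2, I/O yield, promote→Q0. Q0=[P2] Q1=[P3] Q2=[]
t=21-22: P2@Q0 runs 1, rem=1, I/O yield, promote→Q0. Q0=[P2] Q1=[P3] Q2=[]
t=22-23: P2@Q0 runs 1, rem=0, completes. Q0=[] Q1=[P3] Q2=[]
t=23-26: P3@Q1 runs 3, rem=0, completes. Q0=[] Q1=[] Q2=[]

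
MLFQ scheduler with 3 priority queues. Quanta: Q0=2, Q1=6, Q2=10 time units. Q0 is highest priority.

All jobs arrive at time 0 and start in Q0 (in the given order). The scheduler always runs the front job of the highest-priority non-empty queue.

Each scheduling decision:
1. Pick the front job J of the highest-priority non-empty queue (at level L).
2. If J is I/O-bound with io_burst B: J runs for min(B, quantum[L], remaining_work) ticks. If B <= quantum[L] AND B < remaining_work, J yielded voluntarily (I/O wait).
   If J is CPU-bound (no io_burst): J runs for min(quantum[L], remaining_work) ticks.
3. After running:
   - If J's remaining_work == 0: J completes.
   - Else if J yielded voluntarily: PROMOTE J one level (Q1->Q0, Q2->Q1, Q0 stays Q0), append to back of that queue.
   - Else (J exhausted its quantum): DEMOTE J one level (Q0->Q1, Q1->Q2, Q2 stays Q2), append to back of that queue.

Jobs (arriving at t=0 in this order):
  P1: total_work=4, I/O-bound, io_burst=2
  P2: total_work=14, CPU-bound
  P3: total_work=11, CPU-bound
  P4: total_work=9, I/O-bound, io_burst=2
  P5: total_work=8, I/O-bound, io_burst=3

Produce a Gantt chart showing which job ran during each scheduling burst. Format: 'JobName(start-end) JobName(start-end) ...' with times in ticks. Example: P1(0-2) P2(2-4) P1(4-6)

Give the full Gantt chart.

Answer: P1(0-2) P2(2-4) P3(4-6) P4(6-8) P5(8-10) P1(10-12) P4(12-14) P4(14-16) P4(16-18) P4(18-19) P2(19-25) P3(25-31) P5(31-34) P5(34-36) P5(36-37) P2(37-43) P3(43-46)

Derivation:
t=0-2: P1@Q0 runs 2, rem=2, I/O yield, promote→Q0. Q0=[P2,P3,P4,P5,P1] Q1=[] Q2=[]
t=2-4: P2@Q0 runs 2, rem=12, quantum used, demote→Q1. Q0=[P3,P4,P5,P1] Q1=[P2] Q2=[]
t=4-6: P3@Q0 runs 2, rem=9, quantum used, demote→Q1. Q0=[P4,P5,P1] Q1=[P2,P3] Q2=[]
t=6-8: P4@Q0 runs 2, rem=7, I/O yield, promote→Q0. Q0=[P5,P1,P4] Q1=[P2,P3] Q2=[]
t=8-10: P5@Q0 runs 2, rem=6, quantum used, demote→Q1. Q0=[P1,P4] Q1=[P2,P3,P5] Q2=[]
t=10-12: P1@Q0 runs 2, rem=0, completes. Q0=[P4] Q1=[P2,P3,P5] Q2=[]
t=12-14: P4@Q0 runs 2, rem=5, I/O yield, promote→Q0. Q0=[P4] Q1=[P2,P3,P5] Q2=[]
t=14-16: P4@Q0 runs 2, rem=3, I/O yield, promote→Q0. Q0=[P4] Q1=[P2,P3,P5] Q2=[]
t=16-18: P4@Q0 runs 2, rem=1, I/O yield, promote→Q0. Q0=[P4] Q1=[P2,P3,P5] Q2=[]
t=18-19: P4@Q0 runs 1, rem=0, completes. Q0=[] Q1=[P2,P3,P5] Q2=[]
t=19-25: P2@Q1 runs 6, rem=6, quantum used, demote→Q2. Q0=[] Q1=[P3,P5] Q2=[P2]
t=25-31: P3@Q1 runs 6, rem=3, quantum used, demote→Q2. Q0=[] Q1=[P5] Q2=[P2,P3]
t=31-34: P5@Q1 runs 3, rem=3, I/O yield, promote→Q0. Q0=[P5] Q1=[] Q2=[P2,P3]
t=34-36: P5@Q0 runs 2, rem=1, quantum used, demote→Q1. Q0=[] Q1=[P5] Q2=[P2,P3]
t=36-37: P5@Q1 runs 1, rem=0, completes. Q0=[] Q1=[] Q2=[P2,P3]
t=37-43: P2@Q2 runs 6, rem=0, completes. Q0=[] Q1=[] Q2=[P3]
t=43-46: P3@Q2 runs 3, rem=0, completes. Q0=[] Q1=[] Q2=[]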